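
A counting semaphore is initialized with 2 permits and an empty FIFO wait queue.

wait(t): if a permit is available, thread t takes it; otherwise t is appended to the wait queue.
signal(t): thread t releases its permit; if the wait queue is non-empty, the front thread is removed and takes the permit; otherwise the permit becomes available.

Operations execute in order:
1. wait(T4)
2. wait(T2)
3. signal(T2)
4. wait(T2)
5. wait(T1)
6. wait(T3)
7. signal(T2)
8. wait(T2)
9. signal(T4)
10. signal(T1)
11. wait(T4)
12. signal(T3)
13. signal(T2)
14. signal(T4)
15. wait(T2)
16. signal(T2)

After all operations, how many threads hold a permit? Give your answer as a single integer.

Step 1: wait(T4) -> count=1 queue=[] holders={T4}
Step 2: wait(T2) -> count=0 queue=[] holders={T2,T4}
Step 3: signal(T2) -> count=1 queue=[] holders={T4}
Step 4: wait(T2) -> count=0 queue=[] holders={T2,T4}
Step 5: wait(T1) -> count=0 queue=[T1] holders={T2,T4}
Step 6: wait(T3) -> count=0 queue=[T1,T3] holders={T2,T4}
Step 7: signal(T2) -> count=0 queue=[T3] holders={T1,T4}
Step 8: wait(T2) -> count=0 queue=[T3,T2] holders={T1,T4}
Step 9: signal(T4) -> count=0 queue=[T2] holders={T1,T3}
Step 10: signal(T1) -> count=0 queue=[] holders={T2,T3}
Step 11: wait(T4) -> count=0 queue=[T4] holders={T2,T3}
Step 12: signal(T3) -> count=0 queue=[] holders={T2,T4}
Step 13: signal(T2) -> count=1 queue=[] holders={T4}
Step 14: signal(T4) -> count=2 queue=[] holders={none}
Step 15: wait(T2) -> count=1 queue=[] holders={T2}
Step 16: signal(T2) -> count=2 queue=[] holders={none}
Final holders: {none} -> 0 thread(s)

Answer: 0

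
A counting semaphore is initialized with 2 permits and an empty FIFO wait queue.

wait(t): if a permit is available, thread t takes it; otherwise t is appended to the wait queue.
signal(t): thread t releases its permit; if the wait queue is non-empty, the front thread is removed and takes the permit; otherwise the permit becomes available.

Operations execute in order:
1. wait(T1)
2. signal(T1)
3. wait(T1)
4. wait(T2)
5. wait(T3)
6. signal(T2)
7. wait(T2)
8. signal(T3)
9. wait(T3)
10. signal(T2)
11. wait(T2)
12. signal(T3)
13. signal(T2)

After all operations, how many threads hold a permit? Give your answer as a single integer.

Answer: 1

Derivation:
Step 1: wait(T1) -> count=1 queue=[] holders={T1}
Step 2: signal(T1) -> count=2 queue=[] holders={none}
Step 3: wait(T1) -> count=1 queue=[] holders={T1}
Step 4: wait(T2) -> count=0 queue=[] holders={T1,T2}
Step 5: wait(T3) -> count=0 queue=[T3] holders={T1,T2}
Step 6: signal(T2) -> count=0 queue=[] holders={T1,T3}
Step 7: wait(T2) -> count=0 queue=[T2] holders={T1,T3}
Step 8: signal(T3) -> count=0 queue=[] holders={T1,T2}
Step 9: wait(T3) -> count=0 queue=[T3] holders={T1,T2}
Step 10: signal(T2) -> count=0 queue=[] holders={T1,T3}
Step 11: wait(T2) -> count=0 queue=[T2] holders={T1,T3}
Step 12: signal(T3) -> count=0 queue=[] holders={T1,T2}
Step 13: signal(T2) -> count=1 queue=[] holders={T1}
Final holders: {T1} -> 1 thread(s)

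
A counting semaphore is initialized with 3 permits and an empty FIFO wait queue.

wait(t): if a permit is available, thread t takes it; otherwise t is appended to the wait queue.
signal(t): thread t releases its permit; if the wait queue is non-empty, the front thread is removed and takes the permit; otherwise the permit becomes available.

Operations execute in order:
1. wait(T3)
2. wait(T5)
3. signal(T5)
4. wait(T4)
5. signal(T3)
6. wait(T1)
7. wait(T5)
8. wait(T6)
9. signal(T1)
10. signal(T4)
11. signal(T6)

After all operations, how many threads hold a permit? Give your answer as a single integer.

Answer: 1

Derivation:
Step 1: wait(T3) -> count=2 queue=[] holders={T3}
Step 2: wait(T5) -> count=1 queue=[] holders={T3,T5}
Step 3: signal(T5) -> count=2 queue=[] holders={T3}
Step 4: wait(T4) -> count=1 queue=[] holders={T3,T4}
Step 5: signal(T3) -> count=2 queue=[] holders={T4}
Step 6: wait(T1) -> count=1 queue=[] holders={T1,T4}
Step 7: wait(T5) -> count=0 queue=[] holders={T1,T4,T5}
Step 8: wait(T6) -> count=0 queue=[T6] holders={T1,T4,T5}
Step 9: signal(T1) -> count=0 queue=[] holders={T4,T5,T6}
Step 10: signal(T4) -> count=1 queue=[] holders={T5,T6}
Step 11: signal(T6) -> count=2 queue=[] holders={T5}
Final holders: {T5} -> 1 thread(s)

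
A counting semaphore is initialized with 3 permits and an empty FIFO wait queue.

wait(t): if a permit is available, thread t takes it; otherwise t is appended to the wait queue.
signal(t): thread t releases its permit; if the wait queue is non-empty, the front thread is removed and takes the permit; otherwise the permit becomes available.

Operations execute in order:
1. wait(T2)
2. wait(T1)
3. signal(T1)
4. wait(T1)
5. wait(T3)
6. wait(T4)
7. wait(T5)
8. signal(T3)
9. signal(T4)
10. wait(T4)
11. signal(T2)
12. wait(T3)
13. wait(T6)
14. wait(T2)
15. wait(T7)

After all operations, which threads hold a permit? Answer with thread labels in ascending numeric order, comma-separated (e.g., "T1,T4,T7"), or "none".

Step 1: wait(T2) -> count=2 queue=[] holders={T2}
Step 2: wait(T1) -> count=1 queue=[] holders={T1,T2}
Step 3: signal(T1) -> count=2 queue=[] holders={T2}
Step 4: wait(T1) -> count=1 queue=[] holders={T1,T2}
Step 5: wait(T3) -> count=0 queue=[] holders={T1,T2,T3}
Step 6: wait(T4) -> count=0 queue=[T4] holders={T1,T2,T3}
Step 7: wait(T5) -> count=0 queue=[T4,T5] holders={T1,T2,T3}
Step 8: signal(T3) -> count=0 queue=[T5] holders={T1,T2,T4}
Step 9: signal(T4) -> count=0 queue=[] holders={T1,T2,T5}
Step 10: wait(T4) -> count=0 queue=[T4] holders={T1,T2,T5}
Step 11: signal(T2) -> count=0 queue=[] holders={T1,T4,T5}
Step 12: wait(T3) -> count=0 queue=[T3] holders={T1,T4,T5}
Step 13: wait(T6) -> count=0 queue=[T3,T6] holders={T1,T4,T5}
Step 14: wait(T2) -> count=0 queue=[T3,T6,T2] holders={T1,T4,T5}
Step 15: wait(T7) -> count=0 queue=[T3,T6,T2,T7] holders={T1,T4,T5}
Final holders: T1,T4,T5

Answer: T1,T4,T5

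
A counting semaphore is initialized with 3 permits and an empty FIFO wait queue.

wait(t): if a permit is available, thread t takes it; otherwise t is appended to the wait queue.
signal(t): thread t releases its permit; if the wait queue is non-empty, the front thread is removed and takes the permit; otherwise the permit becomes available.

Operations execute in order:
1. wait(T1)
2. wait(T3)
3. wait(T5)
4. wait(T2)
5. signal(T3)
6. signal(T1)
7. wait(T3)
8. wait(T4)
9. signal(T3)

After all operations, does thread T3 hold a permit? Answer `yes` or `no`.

Step 1: wait(T1) -> count=2 queue=[] holders={T1}
Step 2: wait(T3) -> count=1 queue=[] holders={T1,T3}
Step 3: wait(T5) -> count=0 queue=[] holders={T1,T3,T5}
Step 4: wait(T2) -> count=0 queue=[T2] holders={T1,T3,T5}
Step 5: signal(T3) -> count=0 queue=[] holders={T1,T2,T5}
Step 6: signal(T1) -> count=1 queue=[] holders={T2,T5}
Step 7: wait(T3) -> count=0 queue=[] holders={T2,T3,T5}
Step 8: wait(T4) -> count=0 queue=[T4] holders={T2,T3,T5}
Step 9: signal(T3) -> count=0 queue=[] holders={T2,T4,T5}
Final holders: {T2,T4,T5} -> T3 not in holders

Answer: no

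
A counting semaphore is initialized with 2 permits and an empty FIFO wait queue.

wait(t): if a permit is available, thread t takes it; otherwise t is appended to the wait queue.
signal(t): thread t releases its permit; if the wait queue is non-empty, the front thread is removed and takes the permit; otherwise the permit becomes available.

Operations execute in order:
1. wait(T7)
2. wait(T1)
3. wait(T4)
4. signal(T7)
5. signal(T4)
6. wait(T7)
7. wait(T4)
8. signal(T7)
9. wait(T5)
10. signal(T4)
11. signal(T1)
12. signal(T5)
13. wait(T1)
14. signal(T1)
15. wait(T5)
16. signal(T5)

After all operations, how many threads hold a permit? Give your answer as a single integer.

Step 1: wait(T7) -> count=1 queue=[] holders={T7}
Step 2: wait(T1) -> count=0 queue=[] holders={T1,T7}
Step 3: wait(T4) -> count=0 queue=[T4] holders={T1,T7}
Step 4: signal(T7) -> count=0 queue=[] holders={T1,T4}
Step 5: signal(T4) -> count=1 queue=[] holders={T1}
Step 6: wait(T7) -> count=0 queue=[] holders={T1,T7}
Step 7: wait(T4) -> count=0 queue=[T4] holders={T1,T7}
Step 8: signal(T7) -> count=0 queue=[] holders={T1,T4}
Step 9: wait(T5) -> count=0 queue=[T5] holders={T1,T4}
Step 10: signal(T4) -> count=0 queue=[] holders={T1,T5}
Step 11: signal(T1) -> count=1 queue=[] holders={T5}
Step 12: signal(T5) -> count=2 queue=[] holders={none}
Step 13: wait(T1) -> count=1 queue=[] holders={T1}
Step 14: signal(T1) -> count=2 queue=[] holders={none}
Step 15: wait(T5) -> count=1 queue=[] holders={T5}
Step 16: signal(T5) -> count=2 queue=[] holders={none}
Final holders: {none} -> 0 thread(s)

Answer: 0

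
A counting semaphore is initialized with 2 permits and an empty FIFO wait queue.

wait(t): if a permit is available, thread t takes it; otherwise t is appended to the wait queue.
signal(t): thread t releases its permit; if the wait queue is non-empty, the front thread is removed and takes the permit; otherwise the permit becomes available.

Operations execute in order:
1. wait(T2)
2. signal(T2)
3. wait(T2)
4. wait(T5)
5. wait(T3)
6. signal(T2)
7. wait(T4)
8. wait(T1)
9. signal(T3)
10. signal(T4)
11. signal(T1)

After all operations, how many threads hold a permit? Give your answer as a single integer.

Step 1: wait(T2) -> count=1 queue=[] holders={T2}
Step 2: signal(T2) -> count=2 queue=[] holders={none}
Step 3: wait(T2) -> count=1 queue=[] holders={T2}
Step 4: wait(T5) -> count=0 queue=[] holders={T2,T5}
Step 5: wait(T3) -> count=0 queue=[T3] holders={T2,T5}
Step 6: signal(T2) -> count=0 queue=[] holders={T3,T5}
Step 7: wait(T4) -> count=0 queue=[T4] holders={T3,T5}
Step 8: wait(T1) -> count=0 queue=[T4,T1] holders={T3,T5}
Step 9: signal(T3) -> count=0 queue=[T1] holders={T4,T5}
Step 10: signal(T4) -> count=0 queue=[] holders={T1,T5}
Step 11: signal(T1) -> count=1 queue=[] holders={T5}
Final holders: {T5} -> 1 thread(s)

Answer: 1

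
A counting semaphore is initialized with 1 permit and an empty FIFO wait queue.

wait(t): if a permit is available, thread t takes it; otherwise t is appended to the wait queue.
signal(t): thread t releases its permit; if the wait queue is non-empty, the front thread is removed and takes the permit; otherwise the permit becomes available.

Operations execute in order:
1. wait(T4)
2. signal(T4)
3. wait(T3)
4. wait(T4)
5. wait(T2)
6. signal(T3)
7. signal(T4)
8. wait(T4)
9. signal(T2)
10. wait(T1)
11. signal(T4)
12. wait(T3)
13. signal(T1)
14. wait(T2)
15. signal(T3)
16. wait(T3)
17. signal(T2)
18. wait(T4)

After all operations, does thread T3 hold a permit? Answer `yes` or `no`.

Answer: yes

Derivation:
Step 1: wait(T4) -> count=0 queue=[] holders={T4}
Step 2: signal(T4) -> count=1 queue=[] holders={none}
Step 3: wait(T3) -> count=0 queue=[] holders={T3}
Step 4: wait(T4) -> count=0 queue=[T4] holders={T3}
Step 5: wait(T2) -> count=0 queue=[T4,T2] holders={T3}
Step 6: signal(T3) -> count=0 queue=[T2] holders={T4}
Step 7: signal(T4) -> count=0 queue=[] holders={T2}
Step 8: wait(T4) -> count=0 queue=[T4] holders={T2}
Step 9: signal(T2) -> count=0 queue=[] holders={T4}
Step 10: wait(T1) -> count=0 queue=[T1] holders={T4}
Step 11: signal(T4) -> count=0 queue=[] holders={T1}
Step 12: wait(T3) -> count=0 queue=[T3] holders={T1}
Step 13: signal(T1) -> count=0 queue=[] holders={T3}
Step 14: wait(T2) -> count=0 queue=[T2] holders={T3}
Step 15: signal(T3) -> count=0 queue=[] holders={T2}
Step 16: wait(T3) -> count=0 queue=[T3] holders={T2}
Step 17: signal(T2) -> count=0 queue=[] holders={T3}
Step 18: wait(T4) -> count=0 queue=[T4] holders={T3}
Final holders: {T3} -> T3 in holders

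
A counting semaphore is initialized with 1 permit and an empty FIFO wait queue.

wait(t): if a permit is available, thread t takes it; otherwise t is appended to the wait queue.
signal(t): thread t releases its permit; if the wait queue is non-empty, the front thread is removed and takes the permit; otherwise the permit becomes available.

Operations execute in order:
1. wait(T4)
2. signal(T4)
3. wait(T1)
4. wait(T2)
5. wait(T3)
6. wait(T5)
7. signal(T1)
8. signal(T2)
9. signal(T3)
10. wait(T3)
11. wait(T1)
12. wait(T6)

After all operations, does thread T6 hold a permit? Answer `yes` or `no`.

Step 1: wait(T4) -> count=0 queue=[] holders={T4}
Step 2: signal(T4) -> count=1 queue=[] holders={none}
Step 3: wait(T1) -> count=0 queue=[] holders={T1}
Step 4: wait(T2) -> count=0 queue=[T2] holders={T1}
Step 5: wait(T3) -> count=0 queue=[T2,T3] holders={T1}
Step 6: wait(T5) -> count=0 queue=[T2,T3,T5] holders={T1}
Step 7: signal(T1) -> count=0 queue=[T3,T5] holders={T2}
Step 8: signal(T2) -> count=0 queue=[T5] holders={T3}
Step 9: signal(T3) -> count=0 queue=[] holders={T5}
Step 10: wait(T3) -> count=0 queue=[T3] holders={T5}
Step 11: wait(T1) -> count=0 queue=[T3,T1] holders={T5}
Step 12: wait(T6) -> count=0 queue=[T3,T1,T6] holders={T5}
Final holders: {T5} -> T6 not in holders

Answer: no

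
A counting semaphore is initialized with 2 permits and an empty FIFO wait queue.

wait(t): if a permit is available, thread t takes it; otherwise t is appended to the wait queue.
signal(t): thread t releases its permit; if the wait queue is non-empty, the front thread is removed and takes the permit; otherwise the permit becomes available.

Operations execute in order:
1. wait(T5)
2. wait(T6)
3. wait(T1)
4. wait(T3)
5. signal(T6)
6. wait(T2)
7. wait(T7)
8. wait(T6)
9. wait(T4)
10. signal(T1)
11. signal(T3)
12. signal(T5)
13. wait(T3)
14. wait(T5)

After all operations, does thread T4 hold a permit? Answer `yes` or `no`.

Step 1: wait(T5) -> count=1 queue=[] holders={T5}
Step 2: wait(T6) -> count=0 queue=[] holders={T5,T6}
Step 3: wait(T1) -> count=0 queue=[T1] holders={T5,T6}
Step 4: wait(T3) -> count=0 queue=[T1,T3] holders={T5,T6}
Step 5: signal(T6) -> count=0 queue=[T3] holders={T1,T5}
Step 6: wait(T2) -> count=0 queue=[T3,T2] holders={T1,T5}
Step 7: wait(T7) -> count=0 queue=[T3,T2,T7] holders={T1,T5}
Step 8: wait(T6) -> count=0 queue=[T3,T2,T7,T6] holders={T1,T5}
Step 9: wait(T4) -> count=0 queue=[T3,T2,T7,T6,T4] holders={T1,T5}
Step 10: signal(T1) -> count=0 queue=[T2,T7,T6,T4] holders={T3,T5}
Step 11: signal(T3) -> count=0 queue=[T7,T6,T4] holders={T2,T5}
Step 12: signal(T5) -> count=0 queue=[T6,T4] holders={T2,T7}
Step 13: wait(T3) -> count=0 queue=[T6,T4,T3] holders={T2,T7}
Step 14: wait(T5) -> count=0 queue=[T6,T4,T3,T5] holders={T2,T7}
Final holders: {T2,T7} -> T4 not in holders

Answer: no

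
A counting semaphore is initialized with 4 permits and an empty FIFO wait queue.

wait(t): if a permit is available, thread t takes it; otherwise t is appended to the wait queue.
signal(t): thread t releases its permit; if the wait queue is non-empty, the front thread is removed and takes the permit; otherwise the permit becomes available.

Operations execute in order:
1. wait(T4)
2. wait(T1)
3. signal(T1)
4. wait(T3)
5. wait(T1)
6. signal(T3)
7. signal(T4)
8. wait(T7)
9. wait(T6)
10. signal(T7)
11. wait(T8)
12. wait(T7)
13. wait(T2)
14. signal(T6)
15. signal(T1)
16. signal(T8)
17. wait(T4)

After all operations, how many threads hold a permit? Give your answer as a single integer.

Answer: 3

Derivation:
Step 1: wait(T4) -> count=3 queue=[] holders={T4}
Step 2: wait(T1) -> count=2 queue=[] holders={T1,T4}
Step 3: signal(T1) -> count=3 queue=[] holders={T4}
Step 4: wait(T3) -> count=2 queue=[] holders={T3,T4}
Step 5: wait(T1) -> count=1 queue=[] holders={T1,T3,T4}
Step 6: signal(T3) -> count=2 queue=[] holders={T1,T4}
Step 7: signal(T4) -> count=3 queue=[] holders={T1}
Step 8: wait(T7) -> count=2 queue=[] holders={T1,T7}
Step 9: wait(T6) -> count=1 queue=[] holders={T1,T6,T7}
Step 10: signal(T7) -> count=2 queue=[] holders={T1,T6}
Step 11: wait(T8) -> count=1 queue=[] holders={T1,T6,T8}
Step 12: wait(T7) -> count=0 queue=[] holders={T1,T6,T7,T8}
Step 13: wait(T2) -> count=0 queue=[T2] holders={T1,T6,T7,T8}
Step 14: signal(T6) -> count=0 queue=[] holders={T1,T2,T7,T8}
Step 15: signal(T1) -> count=1 queue=[] holders={T2,T7,T8}
Step 16: signal(T8) -> count=2 queue=[] holders={T2,T7}
Step 17: wait(T4) -> count=1 queue=[] holders={T2,T4,T7}
Final holders: {T2,T4,T7} -> 3 thread(s)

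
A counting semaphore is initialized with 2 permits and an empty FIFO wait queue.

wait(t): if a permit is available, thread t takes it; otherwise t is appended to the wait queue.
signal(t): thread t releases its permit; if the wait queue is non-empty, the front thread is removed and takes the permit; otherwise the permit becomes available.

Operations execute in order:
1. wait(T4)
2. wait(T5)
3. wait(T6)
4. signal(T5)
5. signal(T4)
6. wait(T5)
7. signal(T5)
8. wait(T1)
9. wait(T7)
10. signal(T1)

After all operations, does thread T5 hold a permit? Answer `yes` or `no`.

Answer: no

Derivation:
Step 1: wait(T4) -> count=1 queue=[] holders={T4}
Step 2: wait(T5) -> count=0 queue=[] holders={T4,T5}
Step 3: wait(T6) -> count=0 queue=[T6] holders={T4,T5}
Step 4: signal(T5) -> count=0 queue=[] holders={T4,T6}
Step 5: signal(T4) -> count=1 queue=[] holders={T6}
Step 6: wait(T5) -> count=0 queue=[] holders={T5,T6}
Step 7: signal(T5) -> count=1 queue=[] holders={T6}
Step 8: wait(T1) -> count=0 queue=[] holders={T1,T6}
Step 9: wait(T7) -> count=0 queue=[T7] holders={T1,T6}
Step 10: signal(T1) -> count=0 queue=[] holders={T6,T7}
Final holders: {T6,T7} -> T5 not in holders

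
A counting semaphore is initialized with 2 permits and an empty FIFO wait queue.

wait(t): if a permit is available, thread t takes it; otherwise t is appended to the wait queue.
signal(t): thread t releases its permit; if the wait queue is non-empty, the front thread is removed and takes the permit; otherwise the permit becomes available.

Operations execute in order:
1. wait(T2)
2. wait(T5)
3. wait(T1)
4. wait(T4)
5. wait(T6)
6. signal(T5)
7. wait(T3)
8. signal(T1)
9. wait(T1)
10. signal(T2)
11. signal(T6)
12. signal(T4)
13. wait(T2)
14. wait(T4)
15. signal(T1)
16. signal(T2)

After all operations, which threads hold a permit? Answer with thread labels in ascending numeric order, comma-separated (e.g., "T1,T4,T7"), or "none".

Step 1: wait(T2) -> count=1 queue=[] holders={T2}
Step 2: wait(T5) -> count=0 queue=[] holders={T2,T5}
Step 3: wait(T1) -> count=0 queue=[T1] holders={T2,T5}
Step 4: wait(T4) -> count=0 queue=[T1,T4] holders={T2,T5}
Step 5: wait(T6) -> count=0 queue=[T1,T4,T6] holders={T2,T5}
Step 6: signal(T5) -> count=0 queue=[T4,T6] holders={T1,T2}
Step 7: wait(T3) -> count=0 queue=[T4,T6,T3] holders={T1,T2}
Step 8: signal(T1) -> count=0 queue=[T6,T3] holders={T2,T4}
Step 9: wait(T1) -> count=0 queue=[T6,T3,T1] holders={T2,T4}
Step 10: signal(T2) -> count=0 queue=[T3,T1] holders={T4,T6}
Step 11: signal(T6) -> count=0 queue=[T1] holders={T3,T4}
Step 12: signal(T4) -> count=0 queue=[] holders={T1,T3}
Step 13: wait(T2) -> count=0 queue=[T2] holders={T1,T3}
Step 14: wait(T4) -> count=0 queue=[T2,T4] holders={T1,T3}
Step 15: signal(T1) -> count=0 queue=[T4] holders={T2,T3}
Step 16: signal(T2) -> count=0 queue=[] holders={T3,T4}
Final holders: T3,T4

Answer: T3,T4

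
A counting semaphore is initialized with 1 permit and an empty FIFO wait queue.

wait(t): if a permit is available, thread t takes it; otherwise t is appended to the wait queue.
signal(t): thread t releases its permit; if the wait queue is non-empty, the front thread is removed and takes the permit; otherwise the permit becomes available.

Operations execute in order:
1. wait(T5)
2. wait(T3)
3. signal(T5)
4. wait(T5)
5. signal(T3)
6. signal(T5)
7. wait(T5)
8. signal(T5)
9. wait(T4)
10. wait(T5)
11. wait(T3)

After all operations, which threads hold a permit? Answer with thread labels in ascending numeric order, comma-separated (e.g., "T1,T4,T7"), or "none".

Step 1: wait(T5) -> count=0 queue=[] holders={T5}
Step 2: wait(T3) -> count=0 queue=[T3] holders={T5}
Step 3: signal(T5) -> count=0 queue=[] holders={T3}
Step 4: wait(T5) -> count=0 queue=[T5] holders={T3}
Step 5: signal(T3) -> count=0 queue=[] holders={T5}
Step 6: signal(T5) -> count=1 queue=[] holders={none}
Step 7: wait(T5) -> count=0 queue=[] holders={T5}
Step 8: signal(T5) -> count=1 queue=[] holders={none}
Step 9: wait(T4) -> count=0 queue=[] holders={T4}
Step 10: wait(T5) -> count=0 queue=[T5] holders={T4}
Step 11: wait(T3) -> count=0 queue=[T5,T3] holders={T4}
Final holders: T4

Answer: T4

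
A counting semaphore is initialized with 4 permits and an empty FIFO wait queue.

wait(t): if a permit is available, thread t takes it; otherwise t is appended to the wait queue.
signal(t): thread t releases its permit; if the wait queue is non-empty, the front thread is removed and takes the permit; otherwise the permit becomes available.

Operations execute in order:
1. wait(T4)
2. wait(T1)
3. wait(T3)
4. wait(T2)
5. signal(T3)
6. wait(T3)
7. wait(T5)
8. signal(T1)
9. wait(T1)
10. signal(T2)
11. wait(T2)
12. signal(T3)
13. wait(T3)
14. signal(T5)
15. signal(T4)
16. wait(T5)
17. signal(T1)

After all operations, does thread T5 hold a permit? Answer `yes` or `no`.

Answer: yes

Derivation:
Step 1: wait(T4) -> count=3 queue=[] holders={T4}
Step 2: wait(T1) -> count=2 queue=[] holders={T1,T4}
Step 3: wait(T3) -> count=1 queue=[] holders={T1,T3,T4}
Step 4: wait(T2) -> count=0 queue=[] holders={T1,T2,T3,T4}
Step 5: signal(T3) -> count=1 queue=[] holders={T1,T2,T4}
Step 6: wait(T3) -> count=0 queue=[] holders={T1,T2,T3,T4}
Step 7: wait(T5) -> count=0 queue=[T5] holders={T1,T2,T3,T4}
Step 8: signal(T1) -> count=0 queue=[] holders={T2,T3,T4,T5}
Step 9: wait(T1) -> count=0 queue=[T1] holders={T2,T3,T4,T5}
Step 10: signal(T2) -> count=0 queue=[] holders={T1,T3,T4,T5}
Step 11: wait(T2) -> count=0 queue=[T2] holders={T1,T3,T4,T5}
Step 12: signal(T3) -> count=0 queue=[] holders={T1,T2,T4,T5}
Step 13: wait(T3) -> count=0 queue=[T3] holders={T1,T2,T4,T5}
Step 14: signal(T5) -> count=0 queue=[] holders={T1,T2,T3,T4}
Step 15: signal(T4) -> count=1 queue=[] holders={T1,T2,T3}
Step 16: wait(T5) -> count=0 queue=[] holders={T1,T2,T3,T5}
Step 17: signal(T1) -> count=1 queue=[] holders={T2,T3,T5}
Final holders: {T2,T3,T5} -> T5 in holders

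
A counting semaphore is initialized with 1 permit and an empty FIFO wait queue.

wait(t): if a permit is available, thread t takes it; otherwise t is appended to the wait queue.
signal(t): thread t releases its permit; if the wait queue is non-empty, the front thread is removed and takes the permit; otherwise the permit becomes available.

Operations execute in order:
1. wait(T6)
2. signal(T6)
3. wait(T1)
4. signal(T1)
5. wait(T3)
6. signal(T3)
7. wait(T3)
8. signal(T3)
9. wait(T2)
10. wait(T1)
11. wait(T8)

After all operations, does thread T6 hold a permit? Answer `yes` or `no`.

Step 1: wait(T6) -> count=0 queue=[] holders={T6}
Step 2: signal(T6) -> count=1 queue=[] holders={none}
Step 3: wait(T1) -> count=0 queue=[] holders={T1}
Step 4: signal(T1) -> count=1 queue=[] holders={none}
Step 5: wait(T3) -> count=0 queue=[] holders={T3}
Step 6: signal(T3) -> count=1 queue=[] holders={none}
Step 7: wait(T3) -> count=0 queue=[] holders={T3}
Step 8: signal(T3) -> count=1 queue=[] holders={none}
Step 9: wait(T2) -> count=0 queue=[] holders={T2}
Step 10: wait(T1) -> count=0 queue=[T1] holders={T2}
Step 11: wait(T8) -> count=0 queue=[T1,T8] holders={T2}
Final holders: {T2} -> T6 not in holders

Answer: no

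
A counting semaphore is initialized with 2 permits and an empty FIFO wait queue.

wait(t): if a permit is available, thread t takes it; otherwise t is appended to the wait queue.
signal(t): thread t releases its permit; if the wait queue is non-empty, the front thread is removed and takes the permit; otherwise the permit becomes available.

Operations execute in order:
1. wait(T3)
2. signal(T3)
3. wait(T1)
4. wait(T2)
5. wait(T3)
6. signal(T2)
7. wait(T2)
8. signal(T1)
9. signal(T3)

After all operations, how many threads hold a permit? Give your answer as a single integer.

Step 1: wait(T3) -> count=1 queue=[] holders={T3}
Step 2: signal(T3) -> count=2 queue=[] holders={none}
Step 3: wait(T1) -> count=1 queue=[] holders={T1}
Step 4: wait(T2) -> count=0 queue=[] holders={T1,T2}
Step 5: wait(T3) -> count=0 queue=[T3] holders={T1,T2}
Step 6: signal(T2) -> count=0 queue=[] holders={T1,T3}
Step 7: wait(T2) -> count=0 queue=[T2] holders={T1,T3}
Step 8: signal(T1) -> count=0 queue=[] holders={T2,T3}
Step 9: signal(T3) -> count=1 queue=[] holders={T2}
Final holders: {T2} -> 1 thread(s)

Answer: 1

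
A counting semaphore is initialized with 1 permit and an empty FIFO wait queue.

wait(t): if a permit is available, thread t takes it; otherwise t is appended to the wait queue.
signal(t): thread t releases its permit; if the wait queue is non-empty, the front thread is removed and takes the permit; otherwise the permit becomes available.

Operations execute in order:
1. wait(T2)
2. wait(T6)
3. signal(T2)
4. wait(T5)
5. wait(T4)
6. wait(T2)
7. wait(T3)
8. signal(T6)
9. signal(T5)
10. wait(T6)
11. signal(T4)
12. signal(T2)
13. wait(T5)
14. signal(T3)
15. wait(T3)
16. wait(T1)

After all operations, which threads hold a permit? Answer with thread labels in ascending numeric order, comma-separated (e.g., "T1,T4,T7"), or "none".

Answer: T6

Derivation:
Step 1: wait(T2) -> count=0 queue=[] holders={T2}
Step 2: wait(T6) -> count=0 queue=[T6] holders={T2}
Step 3: signal(T2) -> count=0 queue=[] holders={T6}
Step 4: wait(T5) -> count=0 queue=[T5] holders={T6}
Step 5: wait(T4) -> count=0 queue=[T5,T4] holders={T6}
Step 6: wait(T2) -> count=0 queue=[T5,T4,T2] holders={T6}
Step 7: wait(T3) -> count=0 queue=[T5,T4,T2,T3] holders={T6}
Step 8: signal(T6) -> count=0 queue=[T4,T2,T3] holders={T5}
Step 9: signal(T5) -> count=0 queue=[T2,T3] holders={T4}
Step 10: wait(T6) -> count=0 queue=[T2,T3,T6] holders={T4}
Step 11: signal(T4) -> count=0 queue=[T3,T6] holders={T2}
Step 12: signal(T2) -> count=0 queue=[T6] holders={T3}
Step 13: wait(T5) -> count=0 queue=[T6,T5] holders={T3}
Step 14: signal(T3) -> count=0 queue=[T5] holders={T6}
Step 15: wait(T3) -> count=0 queue=[T5,T3] holders={T6}
Step 16: wait(T1) -> count=0 queue=[T5,T3,T1] holders={T6}
Final holders: T6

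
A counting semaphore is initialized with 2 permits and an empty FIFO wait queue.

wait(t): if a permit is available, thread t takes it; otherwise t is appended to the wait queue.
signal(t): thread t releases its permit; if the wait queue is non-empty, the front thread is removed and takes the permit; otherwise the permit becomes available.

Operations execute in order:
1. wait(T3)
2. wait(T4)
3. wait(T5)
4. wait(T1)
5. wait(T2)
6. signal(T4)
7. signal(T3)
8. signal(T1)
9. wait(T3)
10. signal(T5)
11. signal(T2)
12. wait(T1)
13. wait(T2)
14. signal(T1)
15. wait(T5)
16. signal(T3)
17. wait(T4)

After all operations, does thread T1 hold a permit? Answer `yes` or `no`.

Answer: no

Derivation:
Step 1: wait(T3) -> count=1 queue=[] holders={T3}
Step 2: wait(T4) -> count=0 queue=[] holders={T3,T4}
Step 3: wait(T5) -> count=0 queue=[T5] holders={T3,T4}
Step 4: wait(T1) -> count=0 queue=[T5,T1] holders={T3,T4}
Step 5: wait(T2) -> count=0 queue=[T5,T1,T2] holders={T3,T4}
Step 6: signal(T4) -> count=0 queue=[T1,T2] holders={T3,T5}
Step 7: signal(T3) -> count=0 queue=[T2] holders={T1,T5}
Step 8: signal(T1) -> count=0 queue=[] holders={T2,T5}
Step 9: wait(T3) -> count=0 queue=[T3] holders={T2,T5}
Step 10: signal(T5) -> count=0 queue=[] holders={T2,T3}
Step 11: signal(T2) -> count=1 queue=[] holders={T3}
Step 12: wait(T1) -> count=0 queue=[] holders={T1,T3}
Step 13: wait(T2) -> count=0 queue=[T2] holders={T1,T3}
Step 14: signal(T1) -> count=0 queue=[] holders={T2,T3}
Step 15: wait(T5) -> count=0 queue=[T5] holders={T2,T3}
Step 16: signal(T3) -> count=0 queue=[] holders={T2,T5}
Step 17: wait(T4) -> count=0 queue=[T4] holders={T2,T5}
Final holders: {T2,T5} -> T1 not in holders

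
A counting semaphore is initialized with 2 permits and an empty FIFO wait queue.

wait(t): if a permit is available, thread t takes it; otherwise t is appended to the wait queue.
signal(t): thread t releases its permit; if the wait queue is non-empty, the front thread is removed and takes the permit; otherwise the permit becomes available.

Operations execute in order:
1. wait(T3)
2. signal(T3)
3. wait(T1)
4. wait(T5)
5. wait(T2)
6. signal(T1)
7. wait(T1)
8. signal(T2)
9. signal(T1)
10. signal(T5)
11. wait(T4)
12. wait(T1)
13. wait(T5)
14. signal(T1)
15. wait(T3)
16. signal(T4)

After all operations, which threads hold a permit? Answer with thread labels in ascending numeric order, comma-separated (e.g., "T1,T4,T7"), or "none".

Answer: T3,T5

Derivation:
Step 1: wait(T3) -> count=1 queue=[] holders={T3}
Step 2: signal(T3) -> count=2 queue=[] holders={none}
Step 3: wait(T1) -> count=1 queue=[] holders={T1}
Step 4: wait(T5) -> count=0 queue=[] holders={T1,T5}
Step 5: wait(T2) -> count=0 queue=[T2] holders={T1,T5}
Step 6: signal(T1) -> count=0 queue=[] holders={T2,T5}
Step 7: wait(T1) -> count=0 queue=[T1] holders={T2,T5}
Step 8: signal(T2) -> count=0 queue=[] holders={T1,T5}
Step 9: signal(T1) -> count=1 queue=[] holders={T5}
Step 10: signal(T5) -> count=2 queue=[] holders={none}
Step 11: wait(T4) -> count=1 queue=[] holders={T4}
Step 12: wait(T1) -> count=0 queue=[] holders={T1,T4}
Step 13: wait(T5) -> count=0 queue=[T5] holders={T1,T4}
Step 14: signal(T1) -> count=0 queue=[] holders={T4,T5}
Step 15: wait(T3) -> count=0 queue=[T3] holders={T4,T5}
Step 16: signal(T4) -> count=0 queue=[] holders={T3,T5}
Final holders: T3,T5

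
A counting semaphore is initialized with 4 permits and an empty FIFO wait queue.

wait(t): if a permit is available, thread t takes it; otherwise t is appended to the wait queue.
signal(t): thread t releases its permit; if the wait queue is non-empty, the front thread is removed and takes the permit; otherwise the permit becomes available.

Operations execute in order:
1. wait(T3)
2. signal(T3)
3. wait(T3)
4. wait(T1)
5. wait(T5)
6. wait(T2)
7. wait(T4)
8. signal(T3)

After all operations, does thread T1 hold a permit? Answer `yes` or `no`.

Answer: yes

Derivation:
Step 1: wait(T3) -> count=3 queue=[] holders={T3}
Step 2: signal(T3) -> count=4 queue=[] holders={none}
Step 3: wait(T3) -> count=3 queue=[] holders={T3}
Step 4: wait(T1) -> count=2 queue=[] holders={T1,T3}
Step 5: wait(T5) -> count=1 queue=[] holders={T1,T3,T5}
Step 6: wait(T2) -> count=0 queue=[] holders={T1,T2,T3,T5}
Step 7: wait(T4) -> count=0 queue=[T4] holders={T1,T2,T3,T5}
Step 8: signal(T3) -> count=0 queue=[] holders={T1,T2,T4,T5}
Final holders: {T1,T2,T4,T5} -> T1 in holders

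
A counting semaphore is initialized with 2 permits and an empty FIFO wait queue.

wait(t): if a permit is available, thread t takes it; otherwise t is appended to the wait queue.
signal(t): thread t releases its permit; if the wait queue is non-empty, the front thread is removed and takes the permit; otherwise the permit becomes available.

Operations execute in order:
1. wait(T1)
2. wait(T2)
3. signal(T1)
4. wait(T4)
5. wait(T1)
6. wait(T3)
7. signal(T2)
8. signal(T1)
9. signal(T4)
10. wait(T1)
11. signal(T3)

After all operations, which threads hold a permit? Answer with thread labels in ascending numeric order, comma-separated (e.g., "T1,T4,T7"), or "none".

Step 1: wait(T1) -> count=1 queue=[] holders={T1}
Step 2: wait(T2) -> count=0 queue=[] holders={T1,T2}
Step 3: signal(T1) -> count=1 queue=[] holders={T2}
Step 4: wait(T4) -> count=0 queue=[] holders={T2,T4}
Step 5: wait(T1) -> count=0 queue=[T1] holders={T2,T4}
Step 6: wait(T3) -> count=0 queue=[T1,T3] holders={T2,T4}
Step 7: signal(T2) -> count=0 queue=[T3] holders={T1,T4}
Step 8: signal(T1) -> count=0 queue=[] holders={T3,T4}
Step 9: signal(T4) -> count=1 queue=[] holders={T3}
Step 10: wait(T1) -> count=0 queue=[] holders={T1,T3}
Step 11: signal(T3) -> count=1 queue=[] holders={T1}
Final holders: T1

Answer: T1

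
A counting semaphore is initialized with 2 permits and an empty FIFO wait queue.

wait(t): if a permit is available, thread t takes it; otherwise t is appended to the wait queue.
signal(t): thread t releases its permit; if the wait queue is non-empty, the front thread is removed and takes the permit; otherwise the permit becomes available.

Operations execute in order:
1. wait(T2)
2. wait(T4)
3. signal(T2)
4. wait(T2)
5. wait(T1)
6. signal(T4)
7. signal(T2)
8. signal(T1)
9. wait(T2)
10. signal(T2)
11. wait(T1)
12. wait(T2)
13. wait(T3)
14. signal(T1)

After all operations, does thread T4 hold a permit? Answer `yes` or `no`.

Step 1: wait(T2) -> count=1 queue=[] holders={T2}
Step 2: wait(T4) -> count=0 queue=[] holders={T2,T4}
Step 3: signal(T2) -> count=1 queue=[] holders={T4}
Step 4: wait(T2) -> count=0 queue=[] holders={T2,T4}
Step 5: wait(T1) -> count=0 queue=[T1] holders={T2,T4}
Step 6: signal(T4) -> count=0 queue=[] holders={T1,T2}
Step 7: signal(T2) -> count=1 queue=[] holders={T1}
Step 8: signal(T1) -> count=2 queue=[] holders={none}
Step 9: wait(T2) -> count=1 queue=[] holders={T2}
Step 10: signal(T2) -> count=2 queue=[] holders={none}
Step 11: wait(T1) -> count=1 queue=[] holders={T1}
Step 12: wait(T2) -> count=0 queue=[] holders={T1,T2}
Step 13: wait(T3) -> count=0 queue=[T3] holders={T1,T2}
Step 14: signal(T1) -> count=0 queue=[] holders={T2,T3}
Final holders: {T2,T3} -> T4 not in holders

Answer: no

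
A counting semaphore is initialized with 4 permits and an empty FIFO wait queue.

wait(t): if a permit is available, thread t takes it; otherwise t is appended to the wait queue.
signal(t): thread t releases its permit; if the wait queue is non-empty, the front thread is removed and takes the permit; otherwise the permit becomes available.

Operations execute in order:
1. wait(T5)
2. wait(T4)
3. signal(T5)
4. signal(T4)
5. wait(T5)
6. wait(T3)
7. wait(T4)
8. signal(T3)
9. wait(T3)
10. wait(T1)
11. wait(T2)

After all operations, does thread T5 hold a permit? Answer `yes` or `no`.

Step 1: wait(T5) -> count=3 queue=[] holders={T5}
Step 2: wait(T4) -> count=2 queue=[] holders={T4,T5}
Step 3: signal(T5) -> count=3 queue=[] holders={T4}
Step 4: signal(T4) -> count=4 queue=[] holders={none}
Step 5: wait(T5) -> count=3 queue=[] holders={T5}
Step 6: wait(T3) -> count=2 queue=[] holders={T3,T5}
Step 7: wait(T4) -> count=1 queue=[] holders={T3,T4,T5}
Step 8: signal(T3) -> count=2 queue=[] holders={T4,T5}
Step 9: wait(T3) -> count=1 queue=[] holders={T3,T4,T5}
Step 10: wait(T1) -> count=0 queue=[] holders={T1,T3,T4,T5}
Step 11: wait(T2) -> count=0 queue=[T2] holders={T1,T3,T4,T5}
Final holders: {T1,T3,T4,T5} -> T5 in holders

Answer: yes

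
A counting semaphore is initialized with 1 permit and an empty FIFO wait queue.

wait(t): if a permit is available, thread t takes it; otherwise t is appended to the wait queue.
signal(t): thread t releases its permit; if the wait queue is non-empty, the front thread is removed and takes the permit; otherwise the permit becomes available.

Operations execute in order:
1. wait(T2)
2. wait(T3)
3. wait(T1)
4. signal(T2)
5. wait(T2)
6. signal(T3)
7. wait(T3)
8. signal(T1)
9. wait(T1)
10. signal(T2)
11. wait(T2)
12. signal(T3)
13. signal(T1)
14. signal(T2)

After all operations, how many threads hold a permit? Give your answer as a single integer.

Step 1: wait(T2) -> count=0 queue=[] holders={T2}
Step 2: wait(T3) -> count=0 queue=[T3] holders={T2}
Step 3: wait(T1) -> count=0 queue=[T3,T1] holders={T2}
Step 4: signal(T2) -> count=0 queue=[T1] holders={T3}
Step 5: wait(T2) -> count=0 queue=[T1,T2] holders={T3}
Step 6: signal(T3) -> count=0 queue=[T2] holders={T1}
Step 7: wait(T3) -> count=0 queue=[T2,T3] holders={T1}
Step 8: signal(T1) -> count=0 queue=[T3] holders={T2}
Step 9: wait(T1) -> count=0 queue=[T3,T1] holders={T2}
Step 10: signal(T2) -> count=0 queue=[T1] holders={T3}
Step 11: wait(T2) -> count=0 queue=[T1,T2] holders={T3}
Step 12: signal(T3) -> count=0 queue=[T2] holders={T1}
Step 13: signal(T1) -> count=0 queue=[] holders={T2}
Step 14: signal(T2) -> count=1 queue=[] holders={none}
Final holders: {none} -> 0 thread(s)

Answer: 0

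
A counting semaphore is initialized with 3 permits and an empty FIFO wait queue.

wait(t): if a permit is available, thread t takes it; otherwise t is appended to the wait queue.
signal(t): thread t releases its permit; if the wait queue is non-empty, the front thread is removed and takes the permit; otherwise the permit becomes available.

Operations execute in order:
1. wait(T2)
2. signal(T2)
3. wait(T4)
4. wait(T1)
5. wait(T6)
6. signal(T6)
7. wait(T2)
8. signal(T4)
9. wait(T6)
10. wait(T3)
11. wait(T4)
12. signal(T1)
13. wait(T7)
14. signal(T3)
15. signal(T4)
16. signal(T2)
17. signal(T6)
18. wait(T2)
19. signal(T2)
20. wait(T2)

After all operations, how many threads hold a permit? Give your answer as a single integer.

Step 1: wait(T2) -> count=2 queue=[] holders={T2}
Step 2: signal(T2) -> count=3 queue=[] holders={none}
Step 3: wait(T4) -> count=2 queue=[] holders={T4}
Step 4: wait(T1) -> count=1 queue=[] holders={T1,T4}
Step 5: wait(T6) -> count=0 queue=[] holders={T1,T4,T6}
Step 6: signal(T6) -> count=1 queue=[] holders={T1,T4}
Step 7: wait(T2) -> count=0 queue=[] holders={T1,T2,T4}
Step 8: signal(T4) -> count=1 queue=[] holders={T1,T2}
Step 9: wait(T6) -> count=0 queue=[] holders={T1,T2,T6}
Step 10: wait(T3) -> count=0 queue=[T3] holders={T1,T2,T6}
Step 11: wait(T4) -> count=0 queue=[T3,T4] holders={T1,T2,T6}
Step 12: signal(T1) -> count=0 queue=[T4] holders={T2,T3,T6}
Step 13: wait(T7) -> count=0 queue=[T4,T7] holders={T2,T3,T6}
Step 14: signal(T3) -> count=0 queue=[T7] holders={T2,T4,T6}
Step 15: signal(T4) -> count=0 queue=[] holders={T2,T6,T7}
Step 16: signal(T2) -> count=1 queue=[] holders={T6,T7}
Step 17: signal(T6) -> count=2 queue=[] holders={T7}
Step 18: wait(T2) -> count=1 queue=[] holders={T2,T7}
Step 19: signal(T2) -> count=2 queue=[] holders={T7}
Step 20: wait(T2) -> count=1 queue=[] holders={T2,T7}
Final holders: {T2,T7} -> 2 thread(s)

Answer: 2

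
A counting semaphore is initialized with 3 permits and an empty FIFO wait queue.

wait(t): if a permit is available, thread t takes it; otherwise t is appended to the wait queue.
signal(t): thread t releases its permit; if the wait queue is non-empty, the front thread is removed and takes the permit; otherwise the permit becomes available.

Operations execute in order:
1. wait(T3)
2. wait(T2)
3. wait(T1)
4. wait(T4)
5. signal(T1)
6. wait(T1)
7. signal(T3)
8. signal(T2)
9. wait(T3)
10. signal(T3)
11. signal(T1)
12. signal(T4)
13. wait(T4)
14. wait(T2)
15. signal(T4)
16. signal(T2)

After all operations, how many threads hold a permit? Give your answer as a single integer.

Step 1: wait(T3) -> count=2 queue=[] holders={T3}
Step 2: wait(T2) -> count=1 queue=[] holders={T2,T3}
Step 3: wait(T1) -> count=0 queue=[] holders={T1,T2,T3}
Step 4: wait(T4) -> count=0 queue=[T4] holders={T1,T2,T3}
Step 5: signal(T1) -> count=0 queue=[] holders={T2,T3,T4}
Step 6: wait(T1) -> count=0 queue=[T1] holders={T2,T3,T4}
Step 7: signal(T3) -> count=0 queue=[] holders={T1,T2,T4}
Step 8: signal(T2) -> count=1 queue=[] holders={T1,T4}
Step 9: wait(T3) -> count=0 queue=[] holders={T1,T3,T4}
Step 10: signal(T3) -> count=1 queue=[] holders={T1,T4}
Step 11: signal(T1) -> count=2 queue=[] holders={T4}
Step 12: signal(T4) -> count=3 queue=[] holders={none}
Step 13: wait(T4) -> count=2 queue=[] holders={T4}
Step 14: wait(T2) -> count=1 queue=[] holders={T2,T4}
Step 15: signal(T4) -> count=2 queue=[] holders={T2}
Step 16: signal(T2) -> count=3 queue=[] holders={none}
Final holders: {none} -> 0 thread(s)

Answer: 0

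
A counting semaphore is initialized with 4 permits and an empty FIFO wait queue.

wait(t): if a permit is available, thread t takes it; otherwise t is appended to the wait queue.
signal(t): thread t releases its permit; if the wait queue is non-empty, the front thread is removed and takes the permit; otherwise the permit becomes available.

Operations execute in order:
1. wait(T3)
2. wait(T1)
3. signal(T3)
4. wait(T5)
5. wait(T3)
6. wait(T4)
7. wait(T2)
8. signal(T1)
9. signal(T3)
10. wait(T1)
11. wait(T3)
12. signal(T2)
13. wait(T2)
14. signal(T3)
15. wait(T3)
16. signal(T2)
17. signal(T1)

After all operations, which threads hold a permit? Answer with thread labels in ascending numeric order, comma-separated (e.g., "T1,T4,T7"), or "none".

Answer: T3,T4,T5

Derivation:
Step 1: wait(T3) -> count=3 queue=[] holders={T3}
Step 2: wait(T1) -> count=2 queue=[] holders={T1,T3}
Step 3: signal(T3) -> count=3 queue=[] holders={T1}
Step 4: wait(T5) -> count=2 queue=[] holders={T1,T5}
Step 5: wait(T3) -> count=1 queue=[] holders={T1,T3,T5}
Step 6: wait(T4) -> count=0 queue=[] holders={T1,T3,T4,T5}
Step 7: wait(T2) -> count=0 queue=[T2] holders={T1,T3,T4,T5}
Step 8: signal(T1) -> count=0 queue=[] holders={T2,T3,T4,T5}
Step 9: signal(T3) -> count=1 queue=[] holders={T2,T4,T5}
Step 10: wait(T1) -> count=0 queue=[] holders={T1,T2,T4,T5}
Step 11: wait(T3) -> count=0 queue=[T3] holders={T1,T2,T4,T5}
Step 12: signal(T2) -> count=0 queue=[] holders={T1,T3,T4,T5}
Step 13: wait(T2) -> count=0 queue=[T2] holders={T1,T3,T4,T5}
Step 14: signal(T3) -> count=0 queue=[] holders={T1,T2,T4,T5}
Step 15: wait(T3) -> count=0 queue=[T3] holders={T1,T2,T4,T5}
Step 16: signal(T2) -> count=0 queue=[] holders={T1,T3,T4,T5}
Step 17: signal(T1) -> count=1 queue=[] holders={T3,T4,T5}
Final holders: T3,T4,T5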